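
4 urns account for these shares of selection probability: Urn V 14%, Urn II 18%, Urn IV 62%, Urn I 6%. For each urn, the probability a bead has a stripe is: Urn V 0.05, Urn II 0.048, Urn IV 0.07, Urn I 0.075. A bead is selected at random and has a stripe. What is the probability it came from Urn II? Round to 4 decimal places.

By Bayes' rule, posterior ∝ prior × likelihood:
  Urn V: 0.14 × 0.05 = 0.007
  Urn II: 0.18 × 0.048 = 0.00864
  Urn IV: 0.62 × 0.07 = 0.0434
  Urn I: 0.06 × 0.075 = 0.0045
Normalizing constant = 0.06354.
P(Urn II | evidence) = 0.00864 / 0.06354 ≈ 0.1360.

0.1360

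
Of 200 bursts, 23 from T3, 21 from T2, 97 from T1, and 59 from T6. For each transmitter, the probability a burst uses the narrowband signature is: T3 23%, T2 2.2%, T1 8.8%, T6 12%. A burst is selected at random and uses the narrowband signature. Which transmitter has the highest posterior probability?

T1

By Bayes' rule, posterior ∝ prior × likelihood:
  T3: 0.115 × 0.23 = 0.02645
  T2: 0.105 × 0.022 = 0.00231
  T1: 0.485 × 0.088 = 0.04268
  T6: 0.295 × 0.12 = 0.0354
Normalizing constant = 0.10684.
Largest term belongs to T1, so T1 is most probable.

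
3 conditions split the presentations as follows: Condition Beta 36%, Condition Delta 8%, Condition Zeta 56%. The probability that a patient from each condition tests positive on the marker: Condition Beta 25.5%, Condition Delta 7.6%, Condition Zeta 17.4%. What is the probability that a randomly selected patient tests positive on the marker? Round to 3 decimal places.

0.195

Prior × likelihood for each hypothesis:
  Condition Beta: 0.36 × 0.255 = 0.0918
  Condition Delta: 0.08 × 0.076 = 0.00608
  Condition Zeta: 0.56 × 0.174 = 0.09744
P(marker-positive) = 0.0918 + 0.00608 + 0.09744 = 0.19532 → 0.195.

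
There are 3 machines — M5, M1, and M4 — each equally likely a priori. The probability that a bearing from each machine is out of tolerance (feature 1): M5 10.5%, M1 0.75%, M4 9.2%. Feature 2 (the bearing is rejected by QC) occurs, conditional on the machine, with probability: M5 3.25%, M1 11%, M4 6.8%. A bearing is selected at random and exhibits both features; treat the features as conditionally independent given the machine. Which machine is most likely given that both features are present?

M4

Since the prior is uniform, the posterior is proportional to the likelihood:
  M5: 0.105 × 0.0325 = 0.0034125
  M1: 0.0075 × 0.11 = 0.000825
  M4: 0.092 × 0.068 = 0.006256
Normalizing constant = 0.0104935.
Largest term belongs to M4, so M4 is most probable.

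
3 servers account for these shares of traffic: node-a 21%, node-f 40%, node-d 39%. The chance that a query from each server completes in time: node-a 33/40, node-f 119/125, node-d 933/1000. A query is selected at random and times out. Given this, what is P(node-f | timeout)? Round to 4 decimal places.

Taking complements, P(timeout | each) = node-a 0.175, node-f 0.048, node-d 0.067.
By Bayes' rule, posterior ∝ prior × likelihood:
  node-a: 0.21 × 0.175 = 0.03675
  node-f: 0.4 × 0.048 = 0.0192
  node-d: 0.39 × 0.067 = 0.02613
Normalizing constant = 0.08208.
P(node-f | evidence) = 0.0192 / 0.08208 ≈ 0.2339.

0.2339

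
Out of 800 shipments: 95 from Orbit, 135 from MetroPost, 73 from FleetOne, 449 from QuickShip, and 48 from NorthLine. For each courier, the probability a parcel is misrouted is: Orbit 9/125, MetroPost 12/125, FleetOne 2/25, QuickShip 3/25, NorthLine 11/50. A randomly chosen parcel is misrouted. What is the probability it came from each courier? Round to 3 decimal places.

Compute prior × likelihood for every hypothesis:
  Orbit: 0.11875 × 0.072 = 0.00855
  MetroPost: 0.16875 × 0.096 = 0.0162
  FleetOne: 0.09125 × 0.08 = 0.0073
  QuickShip: 0.56125 × 0.12 = 0.06735
  NorthLine: 0.06 × 0.22 = 0.0132
Normalizing constant = 0.1126.
P(Orbit | misrouted) = 0.00855/0.1126 ≈ 0.076
P(MetroPost | misrouted) = 0.0162/0.1126 ≈ 0.144
P(FleetOne | misrouted) = 0.0073/0.1126 ≈ 0.065
P(QuickShip | misrouted) = 0.06735/0.1126 ≈ 0.598
P(NorthLine | misrouted) = 0.0132/0.1126 ≈ 0.117

Orbit 0.076, MetroPost 0.144, FleetOne 0.065, QuickShip 0.598, NorthLine 0.117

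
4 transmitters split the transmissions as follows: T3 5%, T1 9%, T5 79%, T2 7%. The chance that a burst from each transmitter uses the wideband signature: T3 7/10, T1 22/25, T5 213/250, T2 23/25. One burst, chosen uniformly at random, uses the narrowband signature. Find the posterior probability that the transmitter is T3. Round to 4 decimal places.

Taking complements, P(narrowband | each) = T3 0.3, T1 0.12, T5 0.148, T2 0.08.
By Bayes' rule, posterior ∝ prior × likelihood:
  T3: 0.05 × 0.3 = 0.015
  T1: 0.09 × 0.12 = 0.0108
  T5: 0.79 × 0.148 = 0.11692
  T2: 0.07 × 0.08 = 0.0056
Total = 0.14832.
P(T3 | evidence) = 0.015 / 0.14832 ≈ 0.1011.

0.1011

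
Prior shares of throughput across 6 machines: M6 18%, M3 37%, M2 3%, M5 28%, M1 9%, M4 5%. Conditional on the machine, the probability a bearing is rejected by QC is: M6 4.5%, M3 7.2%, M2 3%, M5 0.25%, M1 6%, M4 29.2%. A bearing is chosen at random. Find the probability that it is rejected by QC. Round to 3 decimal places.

0.056

Prior × likelihood for each hypothesis:
  M6: 0.18 × 0.045 = 0.0081
  M3: 0.37 × 0.072 = 0.02664
  M2: 0.03 × 0.03 = 0.0009
  M5: 0.28 × 0.0025 = 0.0007
  M1: 0.09 × 0.06 = 0.0054
  M4: 0.05 × 0.292 = 0.0146
P(rejected) = 0.0081 + 0.02664 + 0.0009 + 0.0007 + 0.0054 + 0.0146 = 0.05634 → 0.056.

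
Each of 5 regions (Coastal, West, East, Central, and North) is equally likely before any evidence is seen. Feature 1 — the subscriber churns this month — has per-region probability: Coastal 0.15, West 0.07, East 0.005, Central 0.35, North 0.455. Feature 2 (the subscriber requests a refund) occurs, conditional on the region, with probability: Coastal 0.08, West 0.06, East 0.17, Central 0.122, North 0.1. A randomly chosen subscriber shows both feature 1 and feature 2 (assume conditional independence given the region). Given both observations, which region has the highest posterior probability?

North

With a uniform prior (1/5 each), posterior ∝ likelihood:
  Coastal: 0.15 × 0.08 = 0.012
  West: 0.07 × 0.06 = 0.0042
  East: 0.005 × 0.17 = 0.00085
  Central: 0.35 × 0.122 = 0.0427
  North: 0.455 × 0.1 = 0.0455
Sum = 0.10525.
Largest term belongs to North, so North is most probable.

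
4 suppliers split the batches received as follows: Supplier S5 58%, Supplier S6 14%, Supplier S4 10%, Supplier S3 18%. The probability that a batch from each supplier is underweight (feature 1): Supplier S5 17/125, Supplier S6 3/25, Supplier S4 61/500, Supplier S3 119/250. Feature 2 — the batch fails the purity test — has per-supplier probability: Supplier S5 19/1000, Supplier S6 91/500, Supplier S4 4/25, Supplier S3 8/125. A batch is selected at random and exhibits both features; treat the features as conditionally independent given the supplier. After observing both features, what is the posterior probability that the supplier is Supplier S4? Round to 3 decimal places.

0.163

By Bayes' rule, posterior ∝ prior × likelihood:
  Supplier S5: 0.58 × 0.136 × 0.019 = 0.00149872
  Supplier S6: 0.14 × 0.12 × 0.182 = 0.0030576
  Supplier S4: 0.1 × 0.122 × 0.16 = 0.001952
  Supplier S3: 0.18 × 0.476 × 0.064 = 0.00548352
Sum = 0.01199184.
P(Supplier S4 | evidence) = 0.001952 / 0.01199184 ≈ 0.163.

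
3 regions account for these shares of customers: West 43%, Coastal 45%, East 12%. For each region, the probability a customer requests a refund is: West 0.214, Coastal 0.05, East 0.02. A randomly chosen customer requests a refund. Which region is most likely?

Prior × likelihood for each hypothesis:
  West: 0.43 × 0.214 = 0.09202
  Coastal: 0.45 × 0.05 = 0.0225
  East: 0.12 × 0.02 = 0.0024
Sum = 0.11692.
Largest term belongs to West, so West is most probable.

West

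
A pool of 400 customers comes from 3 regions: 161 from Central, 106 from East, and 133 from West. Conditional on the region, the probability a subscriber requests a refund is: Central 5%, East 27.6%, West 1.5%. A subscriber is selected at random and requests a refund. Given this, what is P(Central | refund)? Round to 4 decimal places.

Compute prior × likelihood for every hypothesis:
  Central: 0.4025 × 0.05 = 0.020125
  East: 0.265 × 0.276 = 0.07314
  West: 0.3325 × 0.015 = 0.0049875
Normalizing constant = 0.0982525.
P(Central | evidence) = 0.020125 / 0.0982525 ≈ 0.2048.

0.2048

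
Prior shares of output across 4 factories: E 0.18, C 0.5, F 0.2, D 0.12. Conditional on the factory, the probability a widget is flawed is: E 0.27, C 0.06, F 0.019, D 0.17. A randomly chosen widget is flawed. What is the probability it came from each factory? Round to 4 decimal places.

Unnormalized posteriors (prior × likelihood):
  E: 0.18 × 0.27 = 0.0486
  C: 0.5 × 0.06 = 0.03
  F: 0.2 × 0.019 = 0.0038
  D: 0.12 × 0.17 = 0.0204
Normalizing constant = 0.1028.
P(E | flawed) = 0.0486/0.1028 ≈ 0.4728
P(C | flawed) = 0.03/0.1028 ≈ 0.2918
P(F | flawed) = 0.0038/0.1028 ≈ 0.0370
P(D | flawed) = 0.0204/0.1028 ≈ 0.1984

E 0.4728, C 0.2918, F 0.0370, D 0.1984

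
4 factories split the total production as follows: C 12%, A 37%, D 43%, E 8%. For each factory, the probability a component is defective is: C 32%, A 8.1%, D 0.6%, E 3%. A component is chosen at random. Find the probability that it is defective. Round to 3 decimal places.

0.073

Unnormalized posteriors (prior × likelihood):
  C: 0.12 × 0.32 = 0.0384
  A: 0.37 × 0.081 = 0.02997
  D: 0.43 × 0.006 = 0.00258
  E: 0.08 × 0.03 = 0.0024
P(defective) = 0.0384 + 0.02997 + 0.00258 + 0.0024 = 0.07335 → 0.073.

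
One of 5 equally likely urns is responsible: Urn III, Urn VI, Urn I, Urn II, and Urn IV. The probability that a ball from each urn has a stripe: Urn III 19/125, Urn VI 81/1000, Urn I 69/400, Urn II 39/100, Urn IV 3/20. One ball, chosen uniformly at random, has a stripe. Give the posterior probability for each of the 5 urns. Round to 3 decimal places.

Urn III 0.161, Urn VI 0.086, Urn I 0.182, Urn II 0.412, Urn IV 0.159

Since the prior is uniform, the posterior is proportional to the likelihood:
  Urn III: 0.152
  Urn VI: 0.081
  Urn I: 0.1725
  Urn II: 0.39
  Urn IV: 0.15
Normalizing constant = 0.9455.
P(Urn III | striped) = 0.152/0.9455 ≈ 0.161
P(Urn VI | striped) = 0.081/0.9455 ≈ 0.086
P(Urn I | striped) = 0.1725/0.9455 ≈ 0.182
P(Urn II | striped) = 0.39/0.9455 ≈ 0.412
P(Urn IV | striped) = 0.15/0.9455 ≈ 0.159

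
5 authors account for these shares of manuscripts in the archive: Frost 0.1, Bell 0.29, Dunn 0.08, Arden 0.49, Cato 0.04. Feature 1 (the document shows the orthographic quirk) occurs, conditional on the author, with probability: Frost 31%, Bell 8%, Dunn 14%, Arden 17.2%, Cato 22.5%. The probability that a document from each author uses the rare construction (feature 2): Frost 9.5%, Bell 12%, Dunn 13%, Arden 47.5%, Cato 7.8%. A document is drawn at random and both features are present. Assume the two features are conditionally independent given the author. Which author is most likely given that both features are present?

Arden

Unnormalized posteriors (prior × likelihood):
  Frost: 0.1 × 0.31 × 0.095 = 0.002945
  Bell: 0.29 × 0.08 × 0.12 = 0.002784
  Dunn: 0.08 × 0.14 × 0.13 = 0.001456
  Arden: 0.49 × 0.172 × 0.475 = 0.040033
  Cato: 0.04 × 0.225 × 0.078 = 0.000702
Total = 0.04792.
Largest term belongs to Arden, so Arden is most probable.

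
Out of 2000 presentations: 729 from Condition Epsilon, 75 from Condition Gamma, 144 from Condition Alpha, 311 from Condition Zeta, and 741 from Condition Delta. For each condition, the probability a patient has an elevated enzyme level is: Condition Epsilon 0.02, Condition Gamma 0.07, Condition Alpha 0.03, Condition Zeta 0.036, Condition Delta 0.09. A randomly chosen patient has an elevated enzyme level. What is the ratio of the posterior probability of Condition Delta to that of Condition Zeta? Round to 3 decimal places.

Unnormalized posteriors (prior × likelihood):
  Condition Epsilon: 0.3645 × 0.02 = 0.00729
  Condition Gamma: 0.0375 × 0.07 = 0.002625
  Condition Alpha: 0.072 × 0.03 = 0.00216
  Condition Zeta: 0.1555 × 0.036 = 0.005598
  Condition Delta: 0.3705 × 0.09 = 0.033345
Normalizing constant = 0.051018.
The ratio is 0.033345 / 0.005598 (the normalizer cancels) = 5.957.

5.957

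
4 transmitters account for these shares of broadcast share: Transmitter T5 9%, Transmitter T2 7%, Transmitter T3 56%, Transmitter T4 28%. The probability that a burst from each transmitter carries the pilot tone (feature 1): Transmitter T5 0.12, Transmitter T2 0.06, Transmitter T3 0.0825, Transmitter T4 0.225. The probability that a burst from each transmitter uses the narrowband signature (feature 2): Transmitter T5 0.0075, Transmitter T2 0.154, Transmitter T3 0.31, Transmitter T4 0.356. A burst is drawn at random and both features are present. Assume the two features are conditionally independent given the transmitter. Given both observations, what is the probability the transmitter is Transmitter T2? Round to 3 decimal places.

0.017

Compute prior × likelihood for every hypothesis:
  Transmitter T5: 0.09 × 0.12 × 0.0075 = 0.000081
  Transmitter T2: 0.07 × 0.06 × 0.154 = 0.0006468
  Transmitter T3: 0.56 × 0.0825 × 0.31 = 0.014322
  Transmitter T4: 0.28 × 0.225 × 0.356 = 0.022428
Total = 0.0374778.
P(Transmitter T2 | evidence) = 0.0006468 / 0.0374778 ≈ 0.017.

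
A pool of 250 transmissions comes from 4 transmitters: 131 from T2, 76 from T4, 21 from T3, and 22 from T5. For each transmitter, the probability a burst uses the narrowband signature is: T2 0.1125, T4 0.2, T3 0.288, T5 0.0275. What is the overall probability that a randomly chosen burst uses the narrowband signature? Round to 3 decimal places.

0.146

By Bayes' rule, posterior ∝ prior × likelihood:
  T2: 0.524 × 0.1125 = 0.05895
  T4: 0.304 × 0.2 = 0.0608
  T3: 0.084 × 0.288 = 0.024192
  T5: 0.088 × 0.0275 = 0.00242
P(narrowband) = 0.05895 + 0.0608 + 0.024192 + 0.00242 = 0.146362 → 0.146.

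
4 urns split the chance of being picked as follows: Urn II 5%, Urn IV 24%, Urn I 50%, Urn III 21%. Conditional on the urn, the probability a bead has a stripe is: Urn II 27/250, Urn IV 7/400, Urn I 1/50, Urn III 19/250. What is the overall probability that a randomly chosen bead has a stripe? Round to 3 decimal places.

0.036

Unnormalized posteriors (prior × likelihood):
  Urn II: 0.05 × 0.108 = 0.0054
  Urn IV: 0.24 × 0.0175 = 0.0042
  Urn I: 0.5 × 0.02 = 0.01
  Urn III: 0.21 × 0.076 = 0.01596
P(striped) = 0.0054 + 0.0042 + 0.01 + 0.01596 = 0.03556 → 0.036.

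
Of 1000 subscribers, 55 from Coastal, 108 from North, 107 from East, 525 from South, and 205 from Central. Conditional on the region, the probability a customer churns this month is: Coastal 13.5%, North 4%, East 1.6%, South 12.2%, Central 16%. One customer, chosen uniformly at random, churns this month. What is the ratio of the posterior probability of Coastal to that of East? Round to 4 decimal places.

By Bayes' rule, posterior ∝ prior × likelihood:
  Coastal: 0.055 × 0.135 = 0.007425
  North: 0.108 × 0.04 = 0.00432
  East: 0.107 × 0.016 = 0.001712
  South: 0.525 × 0.122 = 0.06405
  Central: 0.205 × 0.16 = 0.0328
Total = 0.110307.
The ratio is 0.007425 / 0.001712 (the normalizer cancels) = 4.3370.

4.3370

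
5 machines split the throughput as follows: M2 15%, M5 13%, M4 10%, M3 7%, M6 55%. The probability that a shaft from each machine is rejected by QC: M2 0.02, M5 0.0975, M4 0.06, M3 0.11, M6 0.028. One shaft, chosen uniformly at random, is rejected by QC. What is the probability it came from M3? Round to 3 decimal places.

Prior × likelihood for each hypothesis:
  M2: 0.15 × 0.02 = 0.003
  M5: 0.13 × 0.0975 = 0.012675
  M4: 0.1 × 0.06 = 0.006
  M3: 0.07 × 0.11 = 0.0077
  M6: 0.55 × 0.028 = 0.0154
Normalizing constant = 0.044775.
P(M3 | evidence) = 0.0077 / 0.044775 ≈ 0.172.

0.172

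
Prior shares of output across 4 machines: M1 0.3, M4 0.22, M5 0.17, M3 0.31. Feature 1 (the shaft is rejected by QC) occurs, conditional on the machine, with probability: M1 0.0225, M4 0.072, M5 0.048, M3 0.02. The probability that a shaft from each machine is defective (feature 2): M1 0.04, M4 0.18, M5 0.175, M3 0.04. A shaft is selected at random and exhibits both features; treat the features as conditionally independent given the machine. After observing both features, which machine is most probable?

M4

Unnormalized posteriors (prior × likelihood):
  M1: 0.3 × 0.0225 × 0.04 = 0.00027
  M4: 0.22 × 0.072 × 0.18 = 0.0028512
  M5: 0.17 × 0.048 × 0.175 = 0.001428
  M3: 0.31 × 0.02 × 0.04 = 0.000248
Sum = 0.0047972.
Largest term belongs to M4, so M4 is most probable.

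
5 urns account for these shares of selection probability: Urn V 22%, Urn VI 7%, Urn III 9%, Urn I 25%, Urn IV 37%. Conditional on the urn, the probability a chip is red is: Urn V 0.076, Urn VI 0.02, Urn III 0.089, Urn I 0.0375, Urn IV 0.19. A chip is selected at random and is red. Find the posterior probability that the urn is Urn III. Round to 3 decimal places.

0.076

Prior × likelihood for each hypothesis:
  Urn V: 0.22 × 0.076 = 0.01672
  Urn VI: 0.07 × 0.02 = 0.0014
  Urn III: 0.09 × 0.089 = 0.00801
  Urn I: 0.25 × 0.0375 = 0.009375
  Urn IV: 0.37 × 0.19 = 0.0703
Total = 0.105805.
P(Urn III | evidence) = 0.00801 / 0.105805 ≈ 0.076.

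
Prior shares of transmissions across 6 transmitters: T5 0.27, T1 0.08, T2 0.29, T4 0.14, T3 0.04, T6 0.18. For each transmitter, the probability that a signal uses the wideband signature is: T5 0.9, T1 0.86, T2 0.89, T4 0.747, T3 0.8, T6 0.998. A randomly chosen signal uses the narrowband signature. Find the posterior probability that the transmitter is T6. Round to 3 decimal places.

Taking complements, P(narrowband | each) = T5 0.1, T1 0.14, T2 0.11, T4 0.253, T3 0.2, T6 0.002.
Compute prior × likelihood for every hypothesis:
  T5: 0.27 × 0.1 = 0.027
  T1: 0.08 × 0.14 = 0.0112
  T2: 0.29 × 0.11 = 0.0319
  T4: 0.14 × 0.253 = 0.03542
  T3: 0.04 × 0.2 = 0.008
  T6: 0.18 × 0.002 = 0.00036
Normalizing constant = 0.11388.
P(T6 | evidence) = 0.00036 / 0.11388 ≈ 0.003.

0.003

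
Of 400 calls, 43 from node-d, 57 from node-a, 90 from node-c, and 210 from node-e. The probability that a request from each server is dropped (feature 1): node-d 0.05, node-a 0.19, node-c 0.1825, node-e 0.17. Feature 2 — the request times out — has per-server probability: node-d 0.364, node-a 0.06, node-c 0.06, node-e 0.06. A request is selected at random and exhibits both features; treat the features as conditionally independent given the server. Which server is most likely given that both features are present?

node-e

Prior × likelihood for each hypothesis:
  node-d: 0.1075 × 0.05 × 0.364 = 0.0019565
  node-a: 0.1425 × 0.19 × 0.06 = 0.0016245
  node-c: 0.225 × 0.1825 × 0.06 = 0.00246375
  node-e: 0.525 × 0.17 × 0.06 = 0.005355
Total = 0.01139975.
Largest term belongs to node-e, so node-e is most probable.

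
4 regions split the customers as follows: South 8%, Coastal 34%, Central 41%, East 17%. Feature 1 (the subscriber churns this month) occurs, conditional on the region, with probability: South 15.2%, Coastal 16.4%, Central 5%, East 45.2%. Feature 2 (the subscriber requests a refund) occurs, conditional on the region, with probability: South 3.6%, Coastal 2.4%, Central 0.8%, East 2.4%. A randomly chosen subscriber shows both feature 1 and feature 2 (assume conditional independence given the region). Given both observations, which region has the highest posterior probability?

Prior × likelihood for each hypothesis:
  South: 0.08 × 0.152 × 0.036 = 0.00043776
  Coastal: 0.34 × 0.164 × 0.024 = 0.00133824
  Central: 0.41 × 0.05 × 0.008 = 0.000164
  East: 0.17 × 0.452 × 0.024 = 0.00184416
Total = 0.00378416.
Largest term belongs to East, so East is most probable.

East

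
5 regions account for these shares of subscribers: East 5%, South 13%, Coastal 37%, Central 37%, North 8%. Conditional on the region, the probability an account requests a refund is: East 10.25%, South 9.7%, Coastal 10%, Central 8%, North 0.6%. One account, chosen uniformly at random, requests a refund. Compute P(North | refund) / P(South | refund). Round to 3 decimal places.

0.038

By Bayes' rule, posterior ∝ prior × likelihood:
  East: 0.05 × 0.1025 = 0.005125
  South: 0.13 × 0.097 = 0.01261
  Coastal: 0.37 × 0.1 = 0.037
  Central: 0.37 × 0.08 = 0.0296
  North: 0.08 × 0.006 = 0.00048
Total = 0.084815.
The ratio is 0.00048 / 0.01261 (the normalizer cancels) = 0.038.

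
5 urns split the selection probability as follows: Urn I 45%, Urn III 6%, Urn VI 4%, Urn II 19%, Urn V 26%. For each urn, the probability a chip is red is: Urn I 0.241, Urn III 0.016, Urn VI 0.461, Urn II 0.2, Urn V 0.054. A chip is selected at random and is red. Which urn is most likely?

Unnormalized posteriors (prior × likelihood):
  Urn I: 0.45 × 0.241 = 0.10845
  Urn III: 0.06 × 0.016 = 0.00096
  Urn VI: 0.04 × 0.461 = 0.01844
  Urn II: 0.19 × 0.2 = 0.038
  Urn V: 0.26 × 0.054 = 0.01404
Sum = 0.17989.
Largest term belongs to Urn I, so Urn I is most probable.

Urn I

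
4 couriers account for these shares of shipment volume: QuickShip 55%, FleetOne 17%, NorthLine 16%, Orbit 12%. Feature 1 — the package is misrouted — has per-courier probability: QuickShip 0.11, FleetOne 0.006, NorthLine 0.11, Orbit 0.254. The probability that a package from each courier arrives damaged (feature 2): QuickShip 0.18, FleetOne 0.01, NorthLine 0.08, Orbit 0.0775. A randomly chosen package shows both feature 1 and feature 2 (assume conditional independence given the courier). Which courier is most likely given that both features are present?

QuickShip

Compute prior × likelihood for every hypothesis:
  QuickShip: 0.55 × 0.11 × 0.18 = 0.01089
  FleetOne: 0.17 × 0.006 × 0.01 = 0.0000102
  NorthLine: 0.16 × 0.11 × 0.08 = 0.001408
  Orbit: 0.12 × 0.254 × 0.0775 = 0.0023622
Total = 0.0146704.
Largest term belongs to QuickShip, so QuickShip is most probable.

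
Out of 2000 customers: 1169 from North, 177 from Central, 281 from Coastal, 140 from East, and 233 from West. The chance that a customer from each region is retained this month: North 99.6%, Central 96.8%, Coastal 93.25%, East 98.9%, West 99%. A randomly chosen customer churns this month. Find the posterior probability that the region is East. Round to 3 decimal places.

0.046

Taking complements, P(churn | each) = North 0.004, Central 0.032, Coastal 0.0675, East 0.011, West 0.01.
Prior × likelihood for each hypothesis:
  North: 0.5845 × 0.004 = 0.002338
  Central: 0.0885 × 0.032 = 0.002832
  Coastal: 0.1405 × 0.0675 = 0.00948375
  East: 0.07 × 0.011 = 0.00077
  West: 0.1165 × 0.01 = 0.001165
Total = 0.01658875.
P(East | evidence) = 0.00077 / 0.01658875 ≈ 0.046.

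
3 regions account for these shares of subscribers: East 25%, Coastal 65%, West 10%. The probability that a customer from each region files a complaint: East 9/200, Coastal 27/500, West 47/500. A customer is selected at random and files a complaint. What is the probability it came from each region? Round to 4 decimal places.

East 0.2018, Coastal 0.6296, West 0.1686

Prior × likelihood for each hypothesis:
  East: 0.25 × 0.045 = 0.01125
  Coastal: 0.65 × 0.054 = 0.0351
  West: 0.1 × 0.094 = 0.0094
Total = 0.05575.
P(East | complaint) = 0.01125/0.05575 ≈ 0.2018
P(Coastal | complaint) = 0.0351/0.05575 ≈ 0.6296
P(West | complaint) = 0.0094/0.05575 ≈ 0.1686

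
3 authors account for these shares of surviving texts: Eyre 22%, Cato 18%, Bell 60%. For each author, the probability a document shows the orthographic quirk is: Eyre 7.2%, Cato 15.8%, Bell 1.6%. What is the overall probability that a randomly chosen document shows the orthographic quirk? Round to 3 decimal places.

Compute prior × likelihood for every hypothesis:
  Eyre: 0.22 × 0.072 = 0.01584
  Cato: 0.18 × 0.158 = 0.02844
  Bell: 0.6 × 0.016 = 0.0096
P(quirk) = 0.01584 + 0.02844 + 0.0096 = 0.05388 → 0.054.

0.054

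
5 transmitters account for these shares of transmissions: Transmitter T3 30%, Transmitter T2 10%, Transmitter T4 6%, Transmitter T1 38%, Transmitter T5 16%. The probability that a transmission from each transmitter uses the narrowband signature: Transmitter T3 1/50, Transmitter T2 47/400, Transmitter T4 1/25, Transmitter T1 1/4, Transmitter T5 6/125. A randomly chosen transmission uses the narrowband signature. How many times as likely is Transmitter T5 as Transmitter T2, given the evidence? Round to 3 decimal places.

0.654

By Bayes' rule, posterior ∝ prior × likelihood:
  Transmitter T3: 0.3 × 0.02 = 0.006
  Transmitter T2: 0.1 × 0.1175 = 0.01175
  Transmitter T4: 0.06 × 0.04 = 0.0024
  Transmitter T1: 0.38 × 0.25 = 0.095
  Transmitter T5: 0.16 × 0.048 = 0.00768
Normalizing constant = 0.12283.
The ratio is 0.00768 / 0.01175 (the normalizer cancels) = 0.654.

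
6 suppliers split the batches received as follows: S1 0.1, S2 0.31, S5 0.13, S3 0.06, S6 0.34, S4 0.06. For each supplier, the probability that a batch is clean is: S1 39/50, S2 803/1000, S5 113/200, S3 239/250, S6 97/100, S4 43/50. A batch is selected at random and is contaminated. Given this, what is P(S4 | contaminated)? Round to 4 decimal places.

Taking complements, P(contaminated | each) = S1 0.22, S2 0.197, S5 0.435, S3 0.044, S6 0.03, S4 0.14.
Compute prior × likelihood for every hypothesis:
  S1: 0.1 × 0.22 = 0.022
  S2: 0.31 × 0.197 = 0.06107
  S5: 0.13 × 0.435 = 0.05655
  S3: 0.06 × 0.044 = 0.00264
  S6: 0.34 × 0.03 = 0.0102
  S4: 0.06 × 0.14 = 0.0084
Sum = 0.16086.
P(S4 | evidence) = 0.0084 / 0.16086 ≈ 0.0522.

0.0522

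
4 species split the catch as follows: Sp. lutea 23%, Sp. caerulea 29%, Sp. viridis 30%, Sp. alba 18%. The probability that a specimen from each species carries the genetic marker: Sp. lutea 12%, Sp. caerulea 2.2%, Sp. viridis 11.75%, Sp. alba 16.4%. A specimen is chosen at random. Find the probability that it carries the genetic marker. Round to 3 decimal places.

Compute prior × likelihood for every hypothesis:
  Sp. lutea: 0.23 × 0.12 = 0.0276
  Sp. caerulea: 0.29 × 0.022 = 0.00638
  Sp. viridis: 0.3 × 0.1175 = 0.03525
  Sp. alba: 0.18 × 0.164 = 0.02952
P(marker) = 0.0276 + 0.00638 + 0.03525 + 0.02952 = 0.09875 → 0.099.

0.099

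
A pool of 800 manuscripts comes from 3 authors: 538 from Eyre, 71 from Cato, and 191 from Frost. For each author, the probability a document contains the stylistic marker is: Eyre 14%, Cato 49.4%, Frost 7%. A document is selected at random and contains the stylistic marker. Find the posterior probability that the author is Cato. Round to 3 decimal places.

0.283

Unnormalized posteriors (prior × likelihood):
  Eyre: 0.6725 × 0.14 = 0.09415
  Cato: 0.08875 × 0.494 = 0.0438425
  Frost: 0.23875 × 0.07 = 0.0167125
Total = 0.154705.
P(Cato | evidence) = 0.0438425 / 0.154705 ≈ 0.283.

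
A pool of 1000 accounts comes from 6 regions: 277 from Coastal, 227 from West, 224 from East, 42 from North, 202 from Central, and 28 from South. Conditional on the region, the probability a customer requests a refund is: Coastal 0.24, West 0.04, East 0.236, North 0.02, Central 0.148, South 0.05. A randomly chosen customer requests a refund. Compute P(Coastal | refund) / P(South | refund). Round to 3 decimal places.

47.486

Prior × likelihood for each hypothesis:
  Coastal: 0.277 × 0.24 = 0.06648
  West: 0.227 × 0.04 = 0.00908
  East: 0.224 × 0.236 = 0.052864
  North: 0.042 × 0.02 = 0.00084
  Central: 0.202 × 0.148 = 0.029896
  South: 0.028 × 0.05 = 0.0014
Total = 0.16056.
The ratio is 0.06648 / 0.0014 (the normalizer cancels) = 47.486.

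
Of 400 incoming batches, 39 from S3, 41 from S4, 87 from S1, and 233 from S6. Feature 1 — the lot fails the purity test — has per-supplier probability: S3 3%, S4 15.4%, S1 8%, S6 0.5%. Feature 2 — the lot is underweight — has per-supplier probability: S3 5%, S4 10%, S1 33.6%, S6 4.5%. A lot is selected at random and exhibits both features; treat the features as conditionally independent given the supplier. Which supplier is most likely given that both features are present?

S1

Prior × likelihood for each hypothesis:
  S3: 0.0975 × 0.03 × 0.05 = 0.00014625
  S4: 0.1025 × 0.154 × 0.1 = 0.0015785
  S1: 0.2175 × 0.08 × 0.336 = 0.0058464
  S6: 0.5825 × 0.005 × 0.045 = 0.0001310625
Total = 0.0077022125.
Largest term belongs to S1, so S1 is most probable.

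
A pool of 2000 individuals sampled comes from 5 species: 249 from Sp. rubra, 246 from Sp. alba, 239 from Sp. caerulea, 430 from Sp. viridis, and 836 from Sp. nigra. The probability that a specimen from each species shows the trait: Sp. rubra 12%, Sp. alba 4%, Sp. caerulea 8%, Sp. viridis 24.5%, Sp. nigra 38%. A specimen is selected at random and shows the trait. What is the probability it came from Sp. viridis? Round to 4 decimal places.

0.2186

Compute prior × likelihood for every hypothesis:
  Sp. rubra: 0.1245 × 0.12 = 0.01494
  Sp. alba: 0.123 × 0.04 = 0.00492
  Sp. caerulea: 0.1195 × 0.08 = 0.00956
  Sp. viridis: 0.215 × 0.245 = 0.052675
  Sp. nigra: 0.418 × 0.38 = 0.15884
Sum = 0.240935.
P(Sp. viridis | evidence) = 0.052675 / 0.240935 ≈ 0.2186.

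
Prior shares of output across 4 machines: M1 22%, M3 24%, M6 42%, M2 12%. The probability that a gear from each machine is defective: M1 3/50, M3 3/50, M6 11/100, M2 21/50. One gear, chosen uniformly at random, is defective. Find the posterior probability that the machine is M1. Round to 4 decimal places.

0.1063

Prior × likelihood for each hypothesis:
  M1: 0.22 × 0.06 = 0.0132
  M3: 0.24 × 0.06 = 0.0144
  M6: 0.42 × 0.11 = 0.0462
  M2: 0.12 × 0.42 = 0.0504
Sum = 0.1242.
P(M1 | evidence) = 0.0132 / 0.1242 ≈ 0.1063.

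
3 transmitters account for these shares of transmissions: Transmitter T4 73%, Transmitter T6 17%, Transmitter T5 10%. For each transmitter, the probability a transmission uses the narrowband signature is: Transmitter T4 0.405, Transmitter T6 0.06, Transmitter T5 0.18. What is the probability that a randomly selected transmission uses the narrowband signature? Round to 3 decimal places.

0.324

By Bayes' rule, posterior ∝ prior × likelihood:
  Transmitter T4: 0.73 × 0.405 = 0.29565
  Transmitter T6: 0.17 × 0.06 = 0.0102
  Transmitter T5: 0.1 × 0.18 = 0.018
P(narrowband) = 0.29565 + 0.0102 + 0.018 = 0.32385 → 0.324.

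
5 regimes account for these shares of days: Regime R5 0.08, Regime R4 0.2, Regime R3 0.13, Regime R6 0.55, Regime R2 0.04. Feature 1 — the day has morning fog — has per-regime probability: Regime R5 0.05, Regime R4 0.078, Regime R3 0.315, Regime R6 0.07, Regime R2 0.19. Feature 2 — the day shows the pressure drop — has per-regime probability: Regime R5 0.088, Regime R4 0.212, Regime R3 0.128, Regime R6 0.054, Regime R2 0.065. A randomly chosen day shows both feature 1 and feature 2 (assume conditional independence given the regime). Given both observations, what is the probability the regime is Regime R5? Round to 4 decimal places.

By Bayes' rule, posterior ∝ prior × likelihood:
  Regime R5: 0.08 × 0.05 × 0.088 = 0.000352
  Regime R4: 0.2 × 0.078 × 0.212 = 0.0033072
  Regime R3: 0.13 × 0.315 × 0.128 = 0.0052416
  Regime R6: 0.55 × 0.07 × 0.054 = 0.002079
  Regime R2: 0.04 × 0.19 × 0.065 = 0.000494
Total = 0.0114738.
P(Regime R5 | evidence) = 0.000352 / 0.0114738 ≈ 0.0307.

0.0307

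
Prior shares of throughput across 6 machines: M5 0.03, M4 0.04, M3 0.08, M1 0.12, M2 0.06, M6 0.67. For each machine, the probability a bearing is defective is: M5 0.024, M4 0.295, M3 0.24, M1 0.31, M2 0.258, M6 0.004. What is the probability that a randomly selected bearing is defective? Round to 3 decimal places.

0.087

By Bayes' rule, posterior ∝ prior × likelihood:
  M5: 0.03 × 0.024 = 0.00072
  M4: 0.04 × 0.295 = 0.0118
  M3: 0.08 × 0.24 = 0.0192
  M1: 0.12 × 0.31 = 0.0372
  M2: 0.06 × 0.258 = 0.01548
  M6: 0.67 × 0.004 = 0.00268
P(defective) = 0.00072 + 0.0118 + 0.0192 + 0.0372 + 0.01548 + 0.00268 = 0.08708 → 0.087.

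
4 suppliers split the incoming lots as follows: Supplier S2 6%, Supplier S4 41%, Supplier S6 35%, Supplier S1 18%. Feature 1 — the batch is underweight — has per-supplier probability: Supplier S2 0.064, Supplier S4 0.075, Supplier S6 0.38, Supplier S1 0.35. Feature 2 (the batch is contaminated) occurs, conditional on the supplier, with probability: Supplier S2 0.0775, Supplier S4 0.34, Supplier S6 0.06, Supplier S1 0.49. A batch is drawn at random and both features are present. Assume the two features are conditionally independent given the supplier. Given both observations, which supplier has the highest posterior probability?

Supplier S1

Unnormalized posteriors (prior × likelihood):
  Supplier S2: 0.06 × 0.064 × 0.0775 = 0.0002976
  Supplier S4: 0.41 × 0.075 × 0.34 = 0.010455
  Supplier S6: 0.35 × 0.38 × 0.06 = 0.00798
  Supplier S1: 0.18 × 0.35 × 0.49 = 0.03087
Total = 0.0496026.
Largest term belongs to Supplier S1, so Supplier S1 is most probable.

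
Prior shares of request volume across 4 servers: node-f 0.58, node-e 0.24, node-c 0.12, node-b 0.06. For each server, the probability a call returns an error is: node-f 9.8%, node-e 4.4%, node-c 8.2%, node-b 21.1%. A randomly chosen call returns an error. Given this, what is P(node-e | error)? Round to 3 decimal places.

Compute prior × likelihood for every hypothesis:
  node-f: 0.58 × 0.098 = 0.05684
  node-e: 0.24 × 0.044 = 0.01056
  node-c: 0.12 × 0.082 = 0.00984
  node-b: 0.06 × 0.211 = 0.01266
Sum = 0.0899.
P(node-e | evidence) = 0.01056 / 0.0899 ≈ 0.117.

0.117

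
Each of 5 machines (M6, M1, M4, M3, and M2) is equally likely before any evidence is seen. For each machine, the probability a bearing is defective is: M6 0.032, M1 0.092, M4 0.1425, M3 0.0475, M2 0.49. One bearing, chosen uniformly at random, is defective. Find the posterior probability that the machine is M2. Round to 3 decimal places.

0.609

With a uniform prior (1/5 each), posterior ∝ likelihood:
  M6: 0.032
  M1: 0.092
  M4: 0.1425
  M3: 0.0475
  M2: 0.49
Normalizing constant = 0.804.
P(M2 | evidence) = 0.49 / 0.804 ≈ 0.609.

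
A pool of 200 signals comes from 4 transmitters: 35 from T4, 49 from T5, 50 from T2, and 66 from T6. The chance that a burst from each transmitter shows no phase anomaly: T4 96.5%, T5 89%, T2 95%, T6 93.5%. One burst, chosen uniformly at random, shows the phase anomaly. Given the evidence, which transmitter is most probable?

T5

Taking complements, P(anomaly | each) = T4 0.035, T5 0.11, T2 0.05, T6 0.065.
Unnormalized posteriors (prior × likelihood):
  T4: 0.175 × 0.035 = 0.006125
  T5: 0.245 × 0.11 = 0.02695
  T2: 0.25 × 0.05 = 0.0125
  T6: 0.33 × 0.065 = 0.02145
Total = 0.067025.
Largest term belongs to T5, so T5 is most probable.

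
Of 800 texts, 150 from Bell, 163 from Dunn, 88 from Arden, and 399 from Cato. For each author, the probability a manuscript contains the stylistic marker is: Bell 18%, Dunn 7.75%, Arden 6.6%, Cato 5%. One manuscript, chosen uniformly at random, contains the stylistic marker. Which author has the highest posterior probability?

By Bayes' rule, posterior ∝ prior × likelihood:
  Bell: 0.1875 × 0.18 = 0.03375
  Dunn: 0.20375 × 0.0775 = 0.015790625
  Arden: 0.11 × 0.066 = 0.00726
  Cato: 0.49875 × 0.05 = 0.0249375
Total = 0.081738125.
Largest term belongs to Bell, so Bell is most probable.

Bell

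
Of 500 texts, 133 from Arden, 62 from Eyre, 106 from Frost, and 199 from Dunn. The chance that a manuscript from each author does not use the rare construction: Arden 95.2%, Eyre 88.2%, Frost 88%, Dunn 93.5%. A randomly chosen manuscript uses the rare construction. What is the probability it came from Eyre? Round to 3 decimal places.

0.186

Taking complements, P(rare-form | each) = Arden 0.048, Eyre 0.118, Frost 0.12, Dunn 0.065.
Compute prior × likelihood for every hypothesis:
  Arden: 0.266 × 0.048 = 0.012768
  Eyre: 0.124 × 0.118 = 0.014632
  Frost: 0.212 × 0.12 = 0.02544
  Dunn: 0.398 × 0.065 = 0.02587
Normalizing constant = 0.07871.
P(Eyre | evidence) = 0.014632 / 0.07871 ≈ 0.186.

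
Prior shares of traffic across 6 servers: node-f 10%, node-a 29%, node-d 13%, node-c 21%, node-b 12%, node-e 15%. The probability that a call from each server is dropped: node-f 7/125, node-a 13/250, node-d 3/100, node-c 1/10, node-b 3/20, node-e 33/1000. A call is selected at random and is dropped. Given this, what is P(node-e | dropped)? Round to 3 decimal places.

By Bayes' rule, posterior ∝ prior × likelihood:
  node-f: 0.1 × 0.056 = 0.0056
  node-a: 0.29 × 0.052 = 0.01508
  node-d: 0.13 × 0.03 = 0.0039
  node-c: 0.21 × 0.1 = 0.021
  node-b: 0.12 × 0.15 = 0.018
  node-e: 0.15 × 0.033 = 0.00495
Sum = 0.06853.
P(node-e | evidence) = 0.00495 / 0.06853 ≈ 0.072.

0.072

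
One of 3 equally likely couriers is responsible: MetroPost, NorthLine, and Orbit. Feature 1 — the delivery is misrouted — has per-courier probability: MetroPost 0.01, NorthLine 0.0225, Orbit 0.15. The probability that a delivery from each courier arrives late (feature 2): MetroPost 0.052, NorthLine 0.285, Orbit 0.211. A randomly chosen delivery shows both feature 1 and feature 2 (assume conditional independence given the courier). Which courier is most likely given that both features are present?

With a uniform prior (1/3 each), posterior ∝ likelihood:
  MetroPost: 0.01 × 0.052 = 0.00052
  NorthLine: 0.0225 × 0.285 = 0.0064125
  Orbit: 0.15 × 0.211 = 0.03165
Normalizing constant = 0.0385825.
Largest term belongs to Orbit, so Orbit is most probable.

Orbit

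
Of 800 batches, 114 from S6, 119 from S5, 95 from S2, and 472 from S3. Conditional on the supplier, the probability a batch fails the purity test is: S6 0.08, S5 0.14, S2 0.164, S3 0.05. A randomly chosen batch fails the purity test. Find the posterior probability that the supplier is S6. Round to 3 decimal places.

Prior × likelihood for each hypothesis:
  S6: 0.1425 × 0.08 = 0.0114
  S5: 0.14875 × 0.14 = 0.020825
  S2: 0.11875 × 0.164 = 0.019475
  S3: 0.59 × 0.05 = 0.0295
Normalizing constant = 0.0812.
P(S6 | evidence) = 0.0114 / 0.0812 ≈ 0.140.

0.140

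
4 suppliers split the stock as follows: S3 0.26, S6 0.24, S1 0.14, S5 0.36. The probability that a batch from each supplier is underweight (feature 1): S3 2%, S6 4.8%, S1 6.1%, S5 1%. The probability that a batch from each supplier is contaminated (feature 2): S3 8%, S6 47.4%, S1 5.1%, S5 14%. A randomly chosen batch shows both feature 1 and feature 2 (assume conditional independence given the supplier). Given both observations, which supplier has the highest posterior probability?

Unnormalized posteriors (prior × likelihood):
  S3: 0.26 × 0.02 × 0.08 = 0.000416
  S6: 0.24 × 0.048 × 0.474 = 0.00546048
  S1: 0.14 × 0.061 × 0.051 = 0.00043554
  S5: 0.36 × 0.01 × 0.14 = 0.000504
Sum = 0.00681602.
Largest term belongs to S6, so S6 is most probable.

S6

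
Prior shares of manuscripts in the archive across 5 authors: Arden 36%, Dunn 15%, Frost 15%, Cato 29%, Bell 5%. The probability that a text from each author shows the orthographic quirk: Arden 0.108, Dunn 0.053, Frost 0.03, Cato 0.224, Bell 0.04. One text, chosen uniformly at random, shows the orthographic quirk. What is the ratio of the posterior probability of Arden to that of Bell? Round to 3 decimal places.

19.440

Prior × likelihood for each hypothesis:
  Arden: 0.36 × 0.108 = 0.03888
  Dunn: 0.15 × 0.053 = 0.00795
  Frost: 0.15 × 0.03 = 0.0045
  Cato: 0.29 × 0.224 = 0.06496
  Bell: 0.05 × 0.04 = 0.002
Total = 0.11829.
The ratio is 0.03888 / 0.002 (the normalizer cancels) = 19.440.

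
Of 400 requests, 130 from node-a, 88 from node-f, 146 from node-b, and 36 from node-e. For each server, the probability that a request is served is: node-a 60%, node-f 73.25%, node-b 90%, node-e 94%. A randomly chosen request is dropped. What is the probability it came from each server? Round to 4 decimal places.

Taking complements, P(dropped | each) = node-a 0.4, node-f 0.2675, node-b 0.1, node-e 0.06.
Unnormalized posteriors (prior × likelihood):
  node-a: 0.325 × 0.4 = 0.13
  node-f: 0.22 × 0.2675 = 0.05885
  node-b: 0.365 × 0.1 = 0.0365
  node-e: 0.09 × 0.06 = 0.0054
Sum = 0.23075.
P(node-a | dropped) = 0.13/0.23075 ≈ 0.5634
P(node-f | dropped) = 0.05885/0.23075 ≈ 0.2550
P(node-b | dropped) = 0.0365/0.23075 ≈ 0.1582
P(node-e | dropped) = 0.0054/0.23075 ≈ 0.0234

node-a 0.5634, node-f 0.2550, node-b 0.1582, node-e 0.0234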